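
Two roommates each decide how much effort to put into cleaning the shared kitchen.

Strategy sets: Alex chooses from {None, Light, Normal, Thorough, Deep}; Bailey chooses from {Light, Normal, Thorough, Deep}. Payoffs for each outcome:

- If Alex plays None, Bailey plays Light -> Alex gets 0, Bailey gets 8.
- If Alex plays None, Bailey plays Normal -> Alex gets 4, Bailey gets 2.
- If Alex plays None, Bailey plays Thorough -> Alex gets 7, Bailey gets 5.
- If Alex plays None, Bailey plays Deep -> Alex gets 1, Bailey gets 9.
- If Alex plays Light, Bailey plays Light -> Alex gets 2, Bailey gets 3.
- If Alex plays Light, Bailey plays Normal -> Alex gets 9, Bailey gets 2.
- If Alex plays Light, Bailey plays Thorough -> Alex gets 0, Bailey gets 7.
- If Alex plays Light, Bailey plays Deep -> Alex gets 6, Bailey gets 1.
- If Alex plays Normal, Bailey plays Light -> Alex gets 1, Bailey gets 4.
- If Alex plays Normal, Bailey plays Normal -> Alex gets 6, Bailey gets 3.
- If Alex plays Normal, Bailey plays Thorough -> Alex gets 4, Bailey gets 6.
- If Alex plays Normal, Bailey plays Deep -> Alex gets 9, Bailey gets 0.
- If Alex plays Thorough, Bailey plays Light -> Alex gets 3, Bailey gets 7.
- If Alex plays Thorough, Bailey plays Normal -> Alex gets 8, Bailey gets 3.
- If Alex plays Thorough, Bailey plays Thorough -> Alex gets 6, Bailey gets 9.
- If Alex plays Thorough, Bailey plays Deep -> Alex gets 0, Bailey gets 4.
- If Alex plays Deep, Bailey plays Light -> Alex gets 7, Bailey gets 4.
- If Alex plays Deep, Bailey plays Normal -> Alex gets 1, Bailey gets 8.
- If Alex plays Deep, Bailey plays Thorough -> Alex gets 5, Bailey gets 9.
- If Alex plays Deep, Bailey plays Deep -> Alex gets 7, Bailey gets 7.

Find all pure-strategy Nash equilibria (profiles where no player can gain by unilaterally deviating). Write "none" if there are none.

Check each profile: it is a Nash equilibrium iff no player can strictly gain by switching unilaterally.
(None, Light): Alex can switch to Light (0 → 2). Not NE.
(None, Normal): Alex can switch to Light (4 → 9). Not NE.
(None, Thorough): Bailey can switch to Light (5 → 8). Not NE.
(None, Deep): Alex can switch to Light (1 → 6). Not NE.
(Light, Light): Alex can switch to Thorough (2 → 3). Not NE.
(Light, Normal): Bailey can switch to Light (2 → 3). Not NE.
(Light, Thorough): Alex can switch to None (0 → 7). Not NE.
(Light, Deep): Alex can switch to Normal (6 → 9). Not NE.
(Normal, Light): Alex can switch to Light (1 → 2). Not NE.
(Normal, Normal): Alex can switch to Light (6 → 9). Not NE.
(The remaining 10 profiles each have a profitable deviation by the same check.)

This game has no pure Nash equilibrium.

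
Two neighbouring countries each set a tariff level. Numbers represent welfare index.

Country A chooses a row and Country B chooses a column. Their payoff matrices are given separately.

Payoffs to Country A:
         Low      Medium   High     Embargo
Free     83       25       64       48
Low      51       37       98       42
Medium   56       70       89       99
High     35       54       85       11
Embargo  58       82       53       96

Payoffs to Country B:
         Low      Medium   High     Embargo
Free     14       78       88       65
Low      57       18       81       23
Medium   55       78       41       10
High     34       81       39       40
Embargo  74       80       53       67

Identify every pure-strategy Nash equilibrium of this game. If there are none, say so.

Pure-strategy Nash equilibria: (Low, High); (Embargo, Medium)

Country A against Low: payoffs 83, 51, 56, 35, 58 → best response Free.
Country A against Medium: payoffs 25, 37, 70, 54, 82 → best response Embargo.
Country A against High: payoffs 64, 98, 89, 85, 53 → best response Low.
Country A against Embargo: payoffs 48, 42, 99, 11, 96 → best response Medium.
Country B against Free: payoffs 14, 78, 88, 65 → best response High.
Country B against Low: payoffs 57, 18, 81, 23 → best response High.
Country B against Medium: payoffs 55, 78, 41, 10 → best response Medium.
Country B against High: payoffs 34, 81, 39, 40 → best response Medium.
Country B against Embargo: payoffs 74, 80, 53, 67 → best response Medium.
Mutual best responses: (Low, High); (Embargo, Medium).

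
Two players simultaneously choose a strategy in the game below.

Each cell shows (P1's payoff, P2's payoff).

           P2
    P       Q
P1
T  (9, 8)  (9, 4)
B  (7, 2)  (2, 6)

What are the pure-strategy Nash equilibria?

Mark each player's best response to every combination of opponents' strategies; a profile where every player is best-responding is a pure Nash equilibrium.
P1 against P: payoffs 9, 7 → best response T.
P1 against Q: payoffs 9, 2 → best response T.
P2 against T: payoffs 8, 4 → best response P.
P2 against B: payoffs 2, 6 → best response Q.
Mutual best responses: (T, P).

The unique pure-strategy Nash equilibrium is (T, P).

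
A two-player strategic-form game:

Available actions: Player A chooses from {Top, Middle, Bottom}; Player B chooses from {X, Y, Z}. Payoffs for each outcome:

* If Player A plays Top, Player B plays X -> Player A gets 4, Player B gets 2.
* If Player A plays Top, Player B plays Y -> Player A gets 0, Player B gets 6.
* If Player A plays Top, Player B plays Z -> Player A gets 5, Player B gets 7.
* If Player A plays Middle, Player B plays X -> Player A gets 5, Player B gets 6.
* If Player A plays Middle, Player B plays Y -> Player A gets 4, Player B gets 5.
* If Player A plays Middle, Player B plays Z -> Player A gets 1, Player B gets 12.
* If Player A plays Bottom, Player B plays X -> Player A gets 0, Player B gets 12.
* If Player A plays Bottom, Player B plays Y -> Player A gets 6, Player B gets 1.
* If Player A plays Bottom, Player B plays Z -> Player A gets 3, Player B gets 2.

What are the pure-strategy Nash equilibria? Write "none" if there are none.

The unique pure-strategy Nash equilibrium is (Top, Z).

Player A against X: payoffs 4, 5, 0 → best response Middle.
Player A against Y: payoffs 0, 4, 6 → best response Bottom.
Player A against Z: payoffs 5, 1, 3 → best response Top.
Player B against Top: payoffs 2, 6, 7 → best response Z.
Player B against Middle: payoffs 6, 5, 12 → best response Z.
Player B against Bottom: payoffs 12, 1, 2 → best response X.
Mutual best responses: (Top, Z).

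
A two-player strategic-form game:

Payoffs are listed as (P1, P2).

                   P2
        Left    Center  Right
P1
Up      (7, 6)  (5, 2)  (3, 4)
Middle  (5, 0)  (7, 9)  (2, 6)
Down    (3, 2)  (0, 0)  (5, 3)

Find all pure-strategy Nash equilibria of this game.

(Up, Left), (Middle, Center), (Down, Right)

For each player, find the best response to each opponent profile; mutual best responses are the pure NE.
P1 against Left: payoffs 7, 5, 3 → best response Up.
P1 against Center: payoffs 5, 7, 0 → best response Middle.
P1 against Right: payoffs 3, 2, 5 → best response Down.
P2 against Up: payoffs 6, 2, 4 → best response Left.
P2 against Middle: payoffs 0, 9, 6 → best response Center.
P2 against Down: payoffs 2, 0, 3 → best response Right.
Mutual best responses: (Up, Left); (Middle, Center); (Down, Right).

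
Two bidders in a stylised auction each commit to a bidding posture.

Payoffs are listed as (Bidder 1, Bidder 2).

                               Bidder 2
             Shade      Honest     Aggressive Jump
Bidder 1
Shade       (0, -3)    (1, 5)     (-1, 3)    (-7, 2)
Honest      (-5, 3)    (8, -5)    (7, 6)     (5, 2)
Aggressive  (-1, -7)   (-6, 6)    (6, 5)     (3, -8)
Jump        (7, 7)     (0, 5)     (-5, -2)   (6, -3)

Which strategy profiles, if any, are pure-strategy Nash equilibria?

Pure-strategy Nash equilibria: (Honest, Aggressive); (Jump, Shade)

Bidder 1 against Shade: payoffs 0, -5, -1, 7 → best response Jump.
Bidder 1 against Honest: payoffs 1, 8, -6, 0 → best response Honest.
Bidder 1 against Aggressive: payoffs -1, 7, 6, -5 → best response Honest.
Bidder 1 against Jump: payoffs -7, 5, 3, 6 → best response Jump.
Bidder 2 against Shade: payoffs -3, 5, 3, 2 → best response Honest.
Bidder 2 against Honest: payoffs 3, -5, 6, 2 → best response Aggressive.
Bidder 2 against Aggressive: payoffs -7, 6, 5, -8 → best response Honest.
Bidder 2 against Jump: payoffs 7, 5, -2, -3 → best response Shade.
Mutual best responses: (Honest, Aggressive); (Jump, Shade).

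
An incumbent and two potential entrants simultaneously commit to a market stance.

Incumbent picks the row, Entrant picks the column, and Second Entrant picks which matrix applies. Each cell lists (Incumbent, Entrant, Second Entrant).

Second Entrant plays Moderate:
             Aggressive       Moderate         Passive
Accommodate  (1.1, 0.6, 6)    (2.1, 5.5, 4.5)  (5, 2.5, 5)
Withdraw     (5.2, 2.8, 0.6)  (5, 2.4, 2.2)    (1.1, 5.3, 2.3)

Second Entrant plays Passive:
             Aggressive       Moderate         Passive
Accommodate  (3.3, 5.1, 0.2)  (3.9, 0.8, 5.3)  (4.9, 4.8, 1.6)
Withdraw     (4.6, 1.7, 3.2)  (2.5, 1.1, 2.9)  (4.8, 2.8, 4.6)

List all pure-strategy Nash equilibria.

Incumbent against (Aggressive, Moderate): payoffs 1.1, 5.2 → best response Withdraw.
Incumbent against (Aggressive, Passive): payoffs 3.3, 4.6 → best response Withdraw.
Incumbent against (Moderate, Moderate): payoffs 2.1, 5 → best response Withdraw.
Incumbent against (Moderate, Passive): payoffs 3.9, 2.5 → best response Accommodate.
Incumbent against (Passive, Moderate): payoffs 5, 1.1 → best response Accommodate.
Incumbent against (Passive, Passive): payoffs 4.9, 4.8 → best response Accommodate.
Entrant against (Accommodate, Moderate): payoffs 0.6, 5.5, 2.5 → best response Moderate.
Entrant against (Accommodate, Passive): payoffs 5.1, 0.8, 4.8 → best response Aggressive.
Entrant against (Withdraw, Moderate): payoffs 2.8, 2.4, 5.3 → best response Passive.
Entrant against (Withdraw, Passive): payoffs 1.7, 1.1, 2.8 → best response Passive.
Second Entrant against (Accommodate, Aggressive): payoffs 6, 0.2 → best response Moderate.
Second Entrant against (Accommodate, Moderate): payoffs 4.5, 5.3 → best response Passive.
Second Entrant against (Accommodate, Passive): payoffs 5, 1.6 → best response Moderate.
Second Entrant against (Withdraw, Aggressive): payoffs 0.6, 3.2 → best response Passive.
Second Entrant against (Withdraw, Moderate): payoffs 2.2, 2.9 → best response Passive.
Second Entrant against (Withdraw, Passive): payoffs 2.3, 4.6 → best response Passive.
No profile is a mutual best response for all players.

There is no pure-strategy Nash equilibrium.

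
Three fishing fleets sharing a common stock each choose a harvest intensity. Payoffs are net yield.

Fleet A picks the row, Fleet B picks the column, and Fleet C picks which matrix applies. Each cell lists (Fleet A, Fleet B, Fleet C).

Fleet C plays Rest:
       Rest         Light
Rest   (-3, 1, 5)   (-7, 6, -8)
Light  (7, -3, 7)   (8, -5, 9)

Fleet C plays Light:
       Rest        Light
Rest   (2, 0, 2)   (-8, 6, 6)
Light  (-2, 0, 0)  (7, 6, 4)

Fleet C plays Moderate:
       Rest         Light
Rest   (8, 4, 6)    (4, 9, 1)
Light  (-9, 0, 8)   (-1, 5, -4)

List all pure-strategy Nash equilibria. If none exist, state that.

(Rest, Rest, Rest): Fleet A can switch to Light (-3 → 7). Not NE.
(Rest, Rest, Light): Fleet B can switch to Light (0 → 6). Not NE.
(Rest, Rest, Moderate): Fleet B can switch to Light (4 → 9). Not NE.
(Rest, Light, Rest): Fleet A can switch to Light (-7 → 8). Not NE.
(Rest, Light, Light): Fleet A can switch to Light (-8 → 7). Not NE.
(Rest, Light, Moderate): Fleet C can switch to Light (1 → 6). Not NE.
(Light, Rest, Rest): Fleet C can switch to Moderate (7 → 8). Not NE.
(Light, Rest, Light): Fleet A can switch to Rest (-2 → 2). Not NE.
(Light, Rest, Moderate): Fleet A can switch to Rest (-9 → 8). Not NE.
(Light, Light, Rest): Fleet B can switch to Rest (-5 → -3). Not NE.
(The remaining 2 profiles each have a profitable deviation by the same check.)

This game has no pure Nash equilibrium.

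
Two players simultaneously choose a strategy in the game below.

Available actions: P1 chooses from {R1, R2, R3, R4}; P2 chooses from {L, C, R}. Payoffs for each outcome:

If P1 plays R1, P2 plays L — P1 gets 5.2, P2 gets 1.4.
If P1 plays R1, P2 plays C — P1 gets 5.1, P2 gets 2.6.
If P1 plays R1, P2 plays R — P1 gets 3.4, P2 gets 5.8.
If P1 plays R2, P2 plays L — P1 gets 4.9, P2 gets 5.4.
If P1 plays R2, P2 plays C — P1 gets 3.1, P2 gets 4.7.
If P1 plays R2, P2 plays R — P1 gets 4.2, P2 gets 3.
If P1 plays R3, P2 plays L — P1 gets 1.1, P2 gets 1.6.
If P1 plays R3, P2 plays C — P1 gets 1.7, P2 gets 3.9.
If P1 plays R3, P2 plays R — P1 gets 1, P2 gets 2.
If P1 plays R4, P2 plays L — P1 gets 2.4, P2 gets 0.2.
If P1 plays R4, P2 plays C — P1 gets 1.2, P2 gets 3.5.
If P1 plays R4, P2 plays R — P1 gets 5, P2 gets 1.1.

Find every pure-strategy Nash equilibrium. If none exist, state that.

P1 against L: payoffs 5.2, 4.9, 1.1, 2.4 → best response R1.
P1 against C: payoffs 5.1, 3.1, 1.7, 1.2 → best response R1.
P1 against R: payoffs 3.4, 4.2, 1, 5 → best response R4.
P2 against R1: payoffs 1.4, 2.6, 5.8 → best response R.
P2 against R2: payoffs 5.4, 4.7, 3 → best response L.
P2 against R3: payoffs 1.6, 3.9, 2 → best response C.
P2 against R4: payoffs 0.2, 3.5, 1.1 → best response C.
No profile is a mutual best response for all players.

There is no pure-strategy Nash equilibrium.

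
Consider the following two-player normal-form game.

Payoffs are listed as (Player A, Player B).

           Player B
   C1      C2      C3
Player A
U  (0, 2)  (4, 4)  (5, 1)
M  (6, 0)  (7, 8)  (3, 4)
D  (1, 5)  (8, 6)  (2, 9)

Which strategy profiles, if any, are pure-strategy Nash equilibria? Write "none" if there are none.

This game has no pure Nash equilibrium.

Player A against C1: payoffs 0, 6, 1 → best response M.
Player A against C2: payoffs 4, 7, 8 → best response D.
Player A against C3: payoffs 5, 3, 2 → best response U.
Player B against U: payoffs 2, 4, 1 → best response C2.
Player B against M: payoffs 0, 8, 4 → best response C2.
Player B against D: payoffs 5, 6, 9 → best response C3.
No profile is a mutual best response for all players.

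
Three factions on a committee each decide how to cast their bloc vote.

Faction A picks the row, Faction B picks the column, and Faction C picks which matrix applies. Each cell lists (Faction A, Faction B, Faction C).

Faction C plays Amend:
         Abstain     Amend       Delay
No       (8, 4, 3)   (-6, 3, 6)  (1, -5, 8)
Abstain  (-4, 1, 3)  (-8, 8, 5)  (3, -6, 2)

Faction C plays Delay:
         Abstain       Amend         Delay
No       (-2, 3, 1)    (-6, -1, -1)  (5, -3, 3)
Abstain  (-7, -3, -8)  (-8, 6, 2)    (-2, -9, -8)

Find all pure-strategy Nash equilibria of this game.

Pure NE: (No, Abstain, Amend)

Mark each player's best response to every combination of opponents' strategies; a profile where every player is best-responding is a pure Nash equilibrium.
Faction A against (Abstain, Amend): payoffs 8, -4 → best response No.
Faction A against (Abstain, Delay): payoffs -2, -7 → best response No.
Faction A against (Amend, Amend): payoffs -6, -8 → best response No.
Faction A against (Amend, Delay): payoffs -6, -8 → best response No.
Faction A against (Delay, Amend): payoffs 1, 3 → best response Abstain.
Faction A against (Delay, Delay): payoffs 5, -2 → best response No.
Faction B against (No, Amend): payoffs 4, 3, -5 → best response Abstain.
Faction B against (No, Delay): payoffs 3, -1, -3 → best response Abstain.
Faction B against (Abstain, Amend): payoffs 1, 8, -6 → best response Amend.
Faction B against (Abstain, Delay): payoffs -3, 6, -9 → best response Amend.
Faction C against (No, Abstain): payoffs 3, 1 → best response Amend.
Faction C against (No, Amend): payoffs 6, -1 → best response Amend.
Faction C against (No, Delay): payoffs 8, 3 → best response Amend.
Faction C against (Abstain, Abstain): payoffs 3, -8 → best response Amend.
Faction C against (Abstain, Amend): payoffs 5, 2 → best response Amend.
Faction C against (Abstain, Delay): payoffs 2, -8 → best response Amend.
Mutual best responses: (No, Abstain, Amend).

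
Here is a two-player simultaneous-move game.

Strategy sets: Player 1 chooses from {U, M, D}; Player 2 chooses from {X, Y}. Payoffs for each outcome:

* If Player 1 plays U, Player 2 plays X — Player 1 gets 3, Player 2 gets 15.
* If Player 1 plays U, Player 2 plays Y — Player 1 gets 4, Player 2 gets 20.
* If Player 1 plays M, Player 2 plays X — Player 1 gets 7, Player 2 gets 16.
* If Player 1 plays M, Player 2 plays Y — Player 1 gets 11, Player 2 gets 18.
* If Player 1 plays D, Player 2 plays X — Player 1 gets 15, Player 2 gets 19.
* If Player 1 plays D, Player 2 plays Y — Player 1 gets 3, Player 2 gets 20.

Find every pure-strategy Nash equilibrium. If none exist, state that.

Player 1 against X: payoffs 3, 7, 15 → best response D.
Player 1 against Y: payoffs 4, 11, 3 → best response M.
Player 2 against U: payoffs 15, 20 → best response Y.
Player 2 against M: payoffs 16, 18 → best response Y.
Player 2 against D: payoffs 19, 20 → best response Y.
Mutual best responses: (M, Y).

The unique pure-strategy Nash equilibrium is (M, Y).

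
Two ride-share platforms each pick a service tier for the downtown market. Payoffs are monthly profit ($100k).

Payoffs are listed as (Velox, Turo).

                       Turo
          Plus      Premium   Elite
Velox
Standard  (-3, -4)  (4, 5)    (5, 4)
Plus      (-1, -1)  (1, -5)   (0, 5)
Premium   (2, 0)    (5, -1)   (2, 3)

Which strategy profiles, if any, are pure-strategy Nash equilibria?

(Standard, Plus): Velox can switch to Plus (-3 → -1). Not NE.
(Standard, Premium): Velox can switch to Premium (4 → 5). Not NE.
(Standard, Elite): Turo can switch to Premium (4 → 5). Not NE.
(Plus, Plus): Velox can switch to Premium (-1 → 2). Not NE.
(Plus, Premium): Velox can switch to Standard (1 → 4). Not NE.
(Plus, Elite): Velox can switch to Standard (0 → 5). Not NE.
(Premium, Plus): Turo can switch to Elite (0 → 3). Not NE.
(Premium, Premium): Turo can switch to Plus (-1 → 0). Not NE.
(Premium, Elite): Velox can switch to Standard (2 → 5). Not NE.

No pure-strategy Nash equilibrium.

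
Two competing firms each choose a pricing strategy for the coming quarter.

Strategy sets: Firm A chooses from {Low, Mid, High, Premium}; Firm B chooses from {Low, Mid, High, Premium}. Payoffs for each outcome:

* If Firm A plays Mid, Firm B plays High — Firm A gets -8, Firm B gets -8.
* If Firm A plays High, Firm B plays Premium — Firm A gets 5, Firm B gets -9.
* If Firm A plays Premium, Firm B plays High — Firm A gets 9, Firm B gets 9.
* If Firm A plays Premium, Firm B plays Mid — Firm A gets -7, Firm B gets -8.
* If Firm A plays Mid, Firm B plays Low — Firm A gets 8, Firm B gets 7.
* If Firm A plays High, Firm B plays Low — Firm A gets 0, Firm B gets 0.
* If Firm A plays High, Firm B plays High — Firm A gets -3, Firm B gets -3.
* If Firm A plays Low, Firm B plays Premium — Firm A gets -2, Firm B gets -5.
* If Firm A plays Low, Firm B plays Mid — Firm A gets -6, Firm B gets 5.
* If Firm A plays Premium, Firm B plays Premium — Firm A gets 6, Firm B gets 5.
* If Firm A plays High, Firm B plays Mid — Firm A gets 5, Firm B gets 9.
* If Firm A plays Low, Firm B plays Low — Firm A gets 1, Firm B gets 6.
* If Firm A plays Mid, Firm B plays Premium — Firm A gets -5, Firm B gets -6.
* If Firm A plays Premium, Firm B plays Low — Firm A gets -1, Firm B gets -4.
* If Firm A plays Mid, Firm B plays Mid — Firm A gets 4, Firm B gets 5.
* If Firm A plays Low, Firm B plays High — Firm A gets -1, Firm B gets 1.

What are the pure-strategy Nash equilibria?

(Low, Low): Firm A can switch to Mid (1 → 8). Not NE.
(Low, Mid): Firm A can switch to Mid (-6 → 4). Not NE.
(Low, High): Firm A can switch to Premium (-1 → 9). Not NE.
(Low, Premium): Firm A can switch to High (-2 → 5). Not NE.
(Mid, Low): Firm A gets 8, best alternative 1; Firm B gets 7, best alternative 5. No profitable deviation — NE.
(Mid, Mid): Firm A can switch to High (4 → 5). Not NE.
(Mid, High): Firm A can switch to Low (-8 → -1). Not NE.
(High, Mid): Firm A gets 5, best alternative 4; Firm B gets 9, best alternative 0. No profitable deviation — NE.
(Premium, High): Firm A gets 9, best alternative -1; Firm B gets 9, best alternative 5. No profitable deviation — NE.
(The remaining 7 profiles each have a profitable deviation by the same check.)

The pure Nash equilibria are (Mid, Low); (High, Mid); (Premium, High).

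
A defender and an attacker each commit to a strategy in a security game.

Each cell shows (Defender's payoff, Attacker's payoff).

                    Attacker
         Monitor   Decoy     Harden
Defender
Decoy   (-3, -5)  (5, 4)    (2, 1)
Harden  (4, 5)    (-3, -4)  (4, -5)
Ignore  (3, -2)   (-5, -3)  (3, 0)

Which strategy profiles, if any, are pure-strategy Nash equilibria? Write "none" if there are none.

Mark each player's best response to every combination of opponents' strategies; a profile where every player is best-responding is a pure Nash equilibrium.
Defender against Monitor: payoffs -3, 4, 3 → best response Harden.
Defender against Decoy: payoffs 5, -3, -5 → best response Decoy.
Defender against Harden: payoffs 2, 4, 3 → best response Harden.
Attacker against Decoy: payoffs -5, 4, 1 → best response Decoy.
Attacker against Harden: payoffs 5, -4, -5 → best response Monitor.
Attacker against Ignore: payoffs -2, -3, 0 → best response Harden.
Mutual best responses: (Decoy, Decoy); (Harden, Monitor).

Pure-strategy Nash equilibria: (Decoy, Decoy), (Harden, Monitor)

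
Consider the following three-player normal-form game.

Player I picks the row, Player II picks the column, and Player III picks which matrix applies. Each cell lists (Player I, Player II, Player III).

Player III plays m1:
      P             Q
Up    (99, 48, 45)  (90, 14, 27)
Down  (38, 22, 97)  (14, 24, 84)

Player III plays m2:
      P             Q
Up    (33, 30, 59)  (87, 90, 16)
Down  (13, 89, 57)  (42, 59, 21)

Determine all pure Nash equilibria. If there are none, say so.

Player I against (P, m1): payoffs 99, 38 → best response Up.
Player I against (P, m2): payoffs 33, 13 → best response Up.
Player I against (Q, m1): payoffs 90, 14 → best response Up.
Player I against (Q, m2): payoffs 87, 42 → best response Up.
Player II against (Up, m1): payoffs 48, 14 → best response P.
Player II against (Up, m2): payoffs 30, 90 → best response Q.
Player II against (Down, m1): payoffs 22, 24 → best response Q.
Player II against (Down, m2): payoffs 89, 59 → best response P.
Player III against (Up, P): payoffs 45, 59 → best response m2.
Player III against (Up, Q): payoffs 27, 16 → best response m1.
Player III against (Down, P): payoffs 97, 57 → best response m1.
Player III against (Down, Q): payoffs 84, 21 → best response m1.
No profile is a mutual best response for all players.

There is no pure-strategy Nash equilibrium.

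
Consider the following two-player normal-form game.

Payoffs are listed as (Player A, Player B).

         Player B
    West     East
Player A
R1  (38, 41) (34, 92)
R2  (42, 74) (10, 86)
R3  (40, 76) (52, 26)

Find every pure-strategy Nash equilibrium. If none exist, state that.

Player A against West: payoffs 38, 42, 40 → best response R2.
Player A against East: payoffs 34, 10, 52 → best response R3.
Player B against R1: payoffs 41, 92 → best response East.
Player B against R2: payoffs 74, 86 → best response East.
Player B against R3: payoffs 76, 26 → best response West.
No profile is a mutual best response for all players.

There is no pure-strategy Nash equilibrium.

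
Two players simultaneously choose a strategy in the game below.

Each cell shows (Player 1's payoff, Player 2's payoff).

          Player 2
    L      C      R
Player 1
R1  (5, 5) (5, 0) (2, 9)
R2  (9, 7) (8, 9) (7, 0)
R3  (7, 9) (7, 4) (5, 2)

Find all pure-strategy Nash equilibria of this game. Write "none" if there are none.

Pure NE: (R2, C)

Player 1 against L: payoffs 5, 9, 7 → best response R2.
Player 1 against C: payoffs 5, 8, 7 → best response R2.
Player 1 against R: payoffs 2, 7, 5 → best response R2.
Player 2 against R1: payoffs 5, 0, 9 → best response R.
Player 2 against R2: payoffs 7, 9, 0 → best response C.
Player 2 against R3: payoffs 9, 4, 2 → best response L.
Mutual best responses: (R2, C).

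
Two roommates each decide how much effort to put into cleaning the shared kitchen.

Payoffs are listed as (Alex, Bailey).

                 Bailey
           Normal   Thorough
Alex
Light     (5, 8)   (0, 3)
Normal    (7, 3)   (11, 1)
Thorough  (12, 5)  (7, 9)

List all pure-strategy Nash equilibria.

For each strategy profile, look for a profitable unilateral deviation.
(Light, Normal): Alex can switch to Normal (5 → 7). Not NE.
(Light, Thorough): Alex can switch to Normal (0 → 11). Not NE.
(Normal, Normal): Alex can switch to Thorough (7 → 12). Not NE.
(Normal, Thorough): Bailey can switch to Normal (1 → 3). Not NE.
(Thorough, Normal): Bailey can switch to Thorough (5 → 9). Not NE.
(Thorough, Thorough): Alex can switch to Normal (7 → 11). Not NE.

none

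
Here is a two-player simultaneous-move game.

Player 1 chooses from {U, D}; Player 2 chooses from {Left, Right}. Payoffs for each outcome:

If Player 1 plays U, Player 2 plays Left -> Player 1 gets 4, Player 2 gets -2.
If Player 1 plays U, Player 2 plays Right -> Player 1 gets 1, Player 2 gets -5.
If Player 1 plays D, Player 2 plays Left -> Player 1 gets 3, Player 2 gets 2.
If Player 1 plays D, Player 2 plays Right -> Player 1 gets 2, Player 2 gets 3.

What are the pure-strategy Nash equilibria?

Pure-strategy Nash equilibria: (U, Left), (D, Right)

(U, Left): Player 1 gets 4, best alternative 3; Player 2 gets -2, best alternative -5. No profitable deviation — NE.
(U, Right): Player 1 can switch to D (1 → 2). Not NE.
(D, Left): Player 1 can switch to U (3 → 4). Not NE.
(D, Right): Player 1 gets 2, best alternative 1; Player 2 gets 3, best alternative 2. No profitable deviation — NE.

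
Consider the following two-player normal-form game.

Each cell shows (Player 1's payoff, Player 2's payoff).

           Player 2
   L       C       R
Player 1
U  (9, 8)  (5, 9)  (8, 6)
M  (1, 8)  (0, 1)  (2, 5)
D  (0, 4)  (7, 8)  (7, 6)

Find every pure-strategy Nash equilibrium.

The unique pure-strategy Nash equilibrium is (D, C).

(U, L): Player 2 can switch to C (8 → 9). Not NE.
(U, C): Player 1 can switch to D (5 → 7). Not NE.
(U, R): Player 2 can switch to L (6 → 8). Not NE.
(M, L): Player 1 can switch to U (1 → 9). Not NE.
(M, C): Player 1 can switch to U (0 → 5). Not NE.
(M, R): Player 1 can switch to U (2 → 8). Not NE.
(D, L): Player 1 can switch to U (0 → 9). Not NE.
(D, C): Player 1 gets 7, best alternative 5; Player 2 gets 8, best alternative 6. No profitable deviation — NE.
(D, R): Player 1 can switch to U (7 → 8). Not NE.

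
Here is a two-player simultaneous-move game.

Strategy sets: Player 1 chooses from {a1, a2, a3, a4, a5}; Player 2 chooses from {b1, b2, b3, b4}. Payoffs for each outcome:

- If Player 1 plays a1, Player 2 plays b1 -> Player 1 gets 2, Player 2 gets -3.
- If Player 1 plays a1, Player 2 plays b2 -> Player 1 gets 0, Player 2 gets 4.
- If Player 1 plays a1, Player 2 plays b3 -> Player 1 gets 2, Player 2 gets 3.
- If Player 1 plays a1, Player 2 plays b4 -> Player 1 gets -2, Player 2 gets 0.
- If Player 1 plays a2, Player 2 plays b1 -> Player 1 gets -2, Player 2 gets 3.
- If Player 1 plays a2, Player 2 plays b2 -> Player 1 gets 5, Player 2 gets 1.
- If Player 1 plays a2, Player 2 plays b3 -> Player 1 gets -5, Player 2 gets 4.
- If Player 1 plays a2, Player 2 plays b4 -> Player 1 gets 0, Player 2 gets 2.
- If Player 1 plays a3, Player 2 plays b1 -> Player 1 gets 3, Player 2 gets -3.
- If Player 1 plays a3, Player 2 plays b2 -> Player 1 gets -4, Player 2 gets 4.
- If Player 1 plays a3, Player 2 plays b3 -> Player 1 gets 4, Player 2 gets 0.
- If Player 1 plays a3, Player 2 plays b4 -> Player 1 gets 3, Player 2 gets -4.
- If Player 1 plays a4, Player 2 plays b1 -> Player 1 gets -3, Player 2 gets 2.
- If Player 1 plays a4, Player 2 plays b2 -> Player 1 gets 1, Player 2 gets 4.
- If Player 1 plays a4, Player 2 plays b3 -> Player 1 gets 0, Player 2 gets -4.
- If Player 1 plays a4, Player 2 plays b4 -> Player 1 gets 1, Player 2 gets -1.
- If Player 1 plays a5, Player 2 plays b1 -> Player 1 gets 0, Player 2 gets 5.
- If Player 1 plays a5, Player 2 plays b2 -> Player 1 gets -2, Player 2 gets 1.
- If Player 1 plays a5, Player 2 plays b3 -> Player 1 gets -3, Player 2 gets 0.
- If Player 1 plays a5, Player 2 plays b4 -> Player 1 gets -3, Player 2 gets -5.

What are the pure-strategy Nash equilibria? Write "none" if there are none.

There is no pure-strategy Nash equilibrium.

(a1, b1): Player 1 can switch to a3 (2 → 3). Not NE.
(a1, b2): Player 1 can switch to a2 (0 → 5). Not NE.
(a1, b3): Player 1 can switch to a3 (2 → 4). Not NE.
(a1, b4): Player 1 can switch to a2 (-2 → 0). Not NE.
(a2, b1): Player 1 can switch to a1 (-2 → 2). Not NE.
(a2, b2): Player 2 can switch to b1 (1 → 3). Not NE.
(The remaining 14 profiles each have a profitable deviation by the same check.)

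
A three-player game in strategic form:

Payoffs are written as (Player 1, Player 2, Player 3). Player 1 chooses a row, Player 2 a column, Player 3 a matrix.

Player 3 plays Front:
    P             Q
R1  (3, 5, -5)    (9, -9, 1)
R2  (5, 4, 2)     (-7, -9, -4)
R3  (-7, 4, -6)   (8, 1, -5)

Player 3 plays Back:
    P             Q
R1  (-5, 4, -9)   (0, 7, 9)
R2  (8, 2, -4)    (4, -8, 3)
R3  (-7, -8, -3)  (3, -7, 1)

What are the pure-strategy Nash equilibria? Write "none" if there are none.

(R2, P, Front)

(R1, P, Front): Player 1 can switch to R2 (3 → 5). Not NE.
(R1, P, Back): Player 1 can switch to R2 (-5 → 8). Not NE.
(R1, Q, Front): Player 2 can switch to P (-9 → 5). Not NE.
(R1, Q, Back): Player 1 can switch to R2 (0 → 4). Not NE.
(R2, P, Front): Player 1 gets 5, best alternative 3; Player 2 gets 4, best alternative -9; Player 3 gets 2, best alternative -4. No profitable deviation — NE.
(R2, P, Back): Player 3 can switch to Front (-4 → 2). Not NE.
(R2, Q, Front): Player 1 can switch to R1 (-7 → 9). Not NE.
(The remaining 5 profiles each have a profitable deviation by the same check.)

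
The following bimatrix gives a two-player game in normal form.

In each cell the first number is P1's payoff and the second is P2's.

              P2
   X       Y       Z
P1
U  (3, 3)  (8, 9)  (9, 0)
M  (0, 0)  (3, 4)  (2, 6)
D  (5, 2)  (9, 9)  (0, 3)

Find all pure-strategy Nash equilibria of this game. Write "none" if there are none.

Mark each player's best response to every combination of opponents' strategies; a profile where every player is best-responding is a pure Nash equilibrium.
P1 against X: payoffs 3, 0, 5 → best response D.
P1 against Y: payoffs 8, 3, 9 → best response D.
P1 against Z: payoffs 9, 2, 0 → best response U.
P2 against U: payoffs 3, 9, 0 → best response Y.
P2 against M: payoffs 0, 4, 6 → best response Z.
P2 against D: payoffs 2, 9, 3 → best response Y.
Mutual best responses: (D, Y).

Pure NE: (D, Y)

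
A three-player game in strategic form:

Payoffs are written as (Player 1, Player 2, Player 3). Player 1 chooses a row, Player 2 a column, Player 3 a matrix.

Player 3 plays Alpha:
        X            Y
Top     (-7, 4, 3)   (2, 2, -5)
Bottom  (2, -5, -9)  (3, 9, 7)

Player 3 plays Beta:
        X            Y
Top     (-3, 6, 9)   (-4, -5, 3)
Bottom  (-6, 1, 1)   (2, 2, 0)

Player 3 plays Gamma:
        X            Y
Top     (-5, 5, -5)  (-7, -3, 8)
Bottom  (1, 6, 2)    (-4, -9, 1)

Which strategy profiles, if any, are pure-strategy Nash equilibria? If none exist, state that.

Pure-strategy Nash equilibria: (Top, X, Beta), (Bottom, X, Gamma), (Bottom, Y, Alpha)

Check each profile: it is a Nash equilibrium iff no player can strictly gain by switching unilaterally.
(Top, X, Alpha): Player 1 can switch to Bottom (-7 → 2). Not NE.
(Top, X, Beta): Player 1 gets -3, best alternative -6; Player 2 gets 6, best alternative -5; Player 3 gets 9, best alternative 3. No profitable deviation — NE.
(Top, X, Gamma): Player 1 can switch to Bottom (-5 → 1). Not NE.
(Top, Y, Alpha): Player 1 can switch to Bottom (2 → 3). Not NE.
(Top, Y, Beta): Player 1 can switch to Bottom (-4 → 2). Not NE.
(Top, Y, Gamma): Player 1 can switch to Bottom (-7 → -4). Not NE.
(Bottom, X, Alpha): Player 2 can switch to Y (-5 → 9). Not NE.
(Bottom, X, Gamma): Player 1 gets 1, best alternative -5; Player 2 gets 6, best alternative -9; Player 3 gets 2, best alternative 1. No profitable deviation — NE.
(Bottom, Y, Alpha): Player 1 gets 3, best alternative 2; Player 2 gets 9, best alternative -5; Player 3 gets 7, best alternative 1. No profitable deviation — NE.
(The remaining 3 profiles each have a profitable deviation by the same check.)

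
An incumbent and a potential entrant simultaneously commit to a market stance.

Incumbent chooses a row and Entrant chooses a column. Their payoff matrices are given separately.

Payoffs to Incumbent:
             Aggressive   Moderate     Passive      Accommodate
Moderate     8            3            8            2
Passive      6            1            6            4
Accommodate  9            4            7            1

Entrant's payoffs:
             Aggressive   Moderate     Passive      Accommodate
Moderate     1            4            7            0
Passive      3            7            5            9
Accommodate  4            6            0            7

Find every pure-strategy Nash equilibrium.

(Moderate, Passive) and (Passive, Accommodate)

(Moderate, Aggressive): Incumbent can switch to Accommodate (8 → 9). Not NE.
(Moderate, Moderate): Incumbent can switch to Accommodate (3 → 4). Not NE.
(Moderate, Passive): Incumbent gets 8, best alternative 7; Entrant gets 7, best alternative 4. No profitable deviation — NE.
(Moderate, Accommodate): Incumbent can switch to Passive (2 → 4). Not NE.
(Passive, Aggressive): Incumbent can switch to Moderate (6 → 8). Not NE.
(Passive, Moderate): Incumbent can switch to Moderate (1 → 3). Not NE.
(Passive, Passive): Incumbent can switch to Moderate (6 → 8). Not NE.
(Passive, Accommodate): Incumbent gets 4, best alternative 2; Entrant gets 9, best alternative 7. No profitable deviation — NE.
(Accommodate, Aggressive): Entrant can switch to Moderate (4 → 6). Not NE.
(Accommodate, Moderate): Entrant can switch to Accommodate (6 → 7). Not NE.
(The remaining 2 profiles each have a profitable deviation by the same check.)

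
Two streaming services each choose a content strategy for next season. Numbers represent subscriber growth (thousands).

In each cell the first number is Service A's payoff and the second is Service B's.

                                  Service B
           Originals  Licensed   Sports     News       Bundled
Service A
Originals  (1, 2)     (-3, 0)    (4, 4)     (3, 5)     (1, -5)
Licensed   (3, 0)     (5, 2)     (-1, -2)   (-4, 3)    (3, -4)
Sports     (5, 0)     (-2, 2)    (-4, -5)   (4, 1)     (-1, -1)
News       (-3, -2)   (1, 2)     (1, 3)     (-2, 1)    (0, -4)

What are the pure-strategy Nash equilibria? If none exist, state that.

Service A against Originals: payoffs 1, 3, 5, -3 → best response Sports.
Service A against Licensed: payoffs -3, 5, -2, 1 → best response Licensed.
Service A against Sports: payoffs 4, -1, -4, 1 → best response Originals.
Service A against News: payoffs 3, -4, 4, -2 → best response Sports.
Service A against Bundled: payoffs 1, 3, -1, 0 → best response Licensed.
Service B against Originals: payoffs 2, 0, 4, 5, -5 → best response News.
Service B against Licensed: payoffs 0, 2, -2, 3, -4 → best response News.
Service B against Sports: payoffs 0, 2, -5, 1, -1 → best response Licensed.
Service B against News: payoffs -2, 2, 3, 1, -4 → best response Sports.
No profile is a mutual best response for all players.

There is no pure-strategy Nash equilibrium.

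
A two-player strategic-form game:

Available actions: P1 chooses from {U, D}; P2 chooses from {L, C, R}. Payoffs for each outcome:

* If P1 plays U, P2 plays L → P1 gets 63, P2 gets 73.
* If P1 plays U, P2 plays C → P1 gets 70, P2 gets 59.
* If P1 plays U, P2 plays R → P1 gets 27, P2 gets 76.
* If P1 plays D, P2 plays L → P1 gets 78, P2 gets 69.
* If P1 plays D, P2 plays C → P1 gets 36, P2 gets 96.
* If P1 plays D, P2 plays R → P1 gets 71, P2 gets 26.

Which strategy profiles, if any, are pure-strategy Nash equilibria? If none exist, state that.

P1 against L: payoffs 63, 78 → best response D.
P1 against C: payoffs 70, 36 → best response U.
P1 against R: payoffs 27, 71 → best response D.
P2 against U: payoffs 73, 59, 76 → best response R.
P2 against D: payoffs 69, 96, 26 → best response C.
No profile is a mutual best response for all players.

No pure-strategy Nash equilibrium.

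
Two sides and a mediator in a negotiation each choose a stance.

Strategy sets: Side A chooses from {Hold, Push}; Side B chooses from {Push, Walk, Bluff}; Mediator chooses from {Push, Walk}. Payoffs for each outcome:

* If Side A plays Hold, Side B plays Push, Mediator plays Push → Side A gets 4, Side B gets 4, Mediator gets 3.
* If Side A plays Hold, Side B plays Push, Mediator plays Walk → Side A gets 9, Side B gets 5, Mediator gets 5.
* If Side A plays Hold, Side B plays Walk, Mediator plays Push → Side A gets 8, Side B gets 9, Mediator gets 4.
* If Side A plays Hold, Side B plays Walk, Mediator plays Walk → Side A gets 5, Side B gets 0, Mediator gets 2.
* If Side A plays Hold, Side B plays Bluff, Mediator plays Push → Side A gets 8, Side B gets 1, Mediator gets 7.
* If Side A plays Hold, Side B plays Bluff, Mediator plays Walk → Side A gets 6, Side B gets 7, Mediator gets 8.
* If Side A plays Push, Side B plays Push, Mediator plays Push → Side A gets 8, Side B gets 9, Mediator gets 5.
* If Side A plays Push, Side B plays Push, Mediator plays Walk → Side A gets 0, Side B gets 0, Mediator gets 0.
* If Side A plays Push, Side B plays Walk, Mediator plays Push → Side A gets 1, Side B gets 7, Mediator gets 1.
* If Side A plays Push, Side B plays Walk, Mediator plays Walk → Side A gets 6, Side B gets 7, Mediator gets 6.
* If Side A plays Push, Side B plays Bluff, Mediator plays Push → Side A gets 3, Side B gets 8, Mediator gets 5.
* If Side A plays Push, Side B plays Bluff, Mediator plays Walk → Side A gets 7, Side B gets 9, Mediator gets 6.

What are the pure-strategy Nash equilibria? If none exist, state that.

For each strategy profile, look for a profitable unilateral deviation.
(Hold, Push, Push): Side A can switch to Push (4 → 8). Not NE.
(Hold, Push, Walk): Side B can switch to Bluff (5 → 7). Not NE.
(Hold, Walk, Push): Side A gets 8, best alternative 1; Side B gets 9, best alternative 4; Mediator gets 4, best alternative 2. No profitable deviation — NE.
(Hold, Walk, Walk): Side A can switch to Push (5 → 6). Not NE.
(Hold, Bluff, Push): Side B can switch to Push (1 → 4). Not NE.
(Hold, Bluff, Walk): Side A can switch to Push (6 → 7). Not NE.
(Push, Push, Push): Side A gets 8, best alternative 4; Side B gets 9, best alternative 8; Mediator gets 5, best alternative 0. No profitable deviation — NE.
(Push, Push, Walk): Side A can switch to Hold (0 → 9). Not NE.
(Push, Walk, Push): Side A can switch to Hold (1 → 8). Not NE.
(Push, Walk, Walk): Side B can switch to Bluff (7 → 9). Not NE.
(Push, Bluff, Walk): Side A gets 7, best alternative 6; Side B gets 9, best alternative 7; Mediator gets 6, best alternative 5. No profitable deviation — NE.
(The remaining 1 profile has a profitable deviation by the same check.)

Pure-strategy Nash equilibria: (Hold, Walk, Push) and (Push, Push, Push) and (Push, Bluff, Walk)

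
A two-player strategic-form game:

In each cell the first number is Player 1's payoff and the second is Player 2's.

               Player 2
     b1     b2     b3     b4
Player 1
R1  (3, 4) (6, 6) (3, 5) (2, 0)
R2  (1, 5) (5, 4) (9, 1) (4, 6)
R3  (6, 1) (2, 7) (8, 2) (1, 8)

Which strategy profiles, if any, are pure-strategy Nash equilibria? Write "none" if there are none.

Player 1 against b1: payoffs 3, 1, 6 → best response R3.
Player 1 against b2: payoffs 6, 5, 2 → best response R1.
Player 1 against b3: payoffs 3, 9, 8 → best response R2.
Player 1 against b4: payoffs 2, 4, 1 → best response R2.
Player 2 against R1: payoffs 4, 6, 5, 0 → best response b2.
Player 2 against R2: payoffs 5, 4, 1, 6 → best response b4.
Player 2 against R3: payoffs 1, 7, 2, 8 → best response b4.
Mutual best responses: (R1, b2); (R2, b4).

(R1, b2); (R2, b4)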